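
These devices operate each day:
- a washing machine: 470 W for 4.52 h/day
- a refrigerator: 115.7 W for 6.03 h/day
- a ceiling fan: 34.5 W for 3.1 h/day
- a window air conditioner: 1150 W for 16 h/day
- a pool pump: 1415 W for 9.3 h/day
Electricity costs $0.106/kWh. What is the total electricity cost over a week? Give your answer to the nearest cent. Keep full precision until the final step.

washing machine: 470 W × 4.52 h × 7 d = 14,871 Wh = 14.87 kWh
refrigerator: 115.7 W × 6.03 h × 7 d = 4,884 Wh = 4.884 kWh
ceiling fan: 34.5 W × 3.1 h × 7 d = 749 Wh = 0.7486 kWh
window air conditioner: 1150 W × 16 h × 7 d = 128,800 Wh = 128.8 kWh
pool pump: 1415 W × 9.3 h × 7 d = 92,117 Wh = 92.12 kWh
Total energy = 14.87 + 4.884 + 0.7486 + 128.8 + 92.12 = 241.4 kWh
Cost = 241.4 kWh × $0.106 = $25.59

$25.59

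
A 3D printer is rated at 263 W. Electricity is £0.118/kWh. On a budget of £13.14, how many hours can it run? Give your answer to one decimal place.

423.4 h

Energy budget = £13.14 / £0.118 per kWh = 111.4 kWh = 111,356 Wh
Runtime = 111,356 Wh / 263 W = 423.4 h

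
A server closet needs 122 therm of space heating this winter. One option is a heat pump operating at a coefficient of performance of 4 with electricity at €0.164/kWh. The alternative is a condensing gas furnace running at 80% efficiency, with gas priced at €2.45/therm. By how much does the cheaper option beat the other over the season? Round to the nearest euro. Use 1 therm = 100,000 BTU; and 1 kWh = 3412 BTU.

€227

Heat load = 122 therm × 100,000 = 12,200,000 BTU
Gas: input = 12,200,000 / 0.800 = 15,250,000 BTU = 152.5 therm → 152.5 × €2.45 = €373.62
Heat pump: 12,200,000 BTU / 3412 = 3,576 kWh heat; / 4 = 893.9 kWh in → × €0.164 = €146.60
Difference = |€373.62 − €146.60| = €227.02 ≈ €227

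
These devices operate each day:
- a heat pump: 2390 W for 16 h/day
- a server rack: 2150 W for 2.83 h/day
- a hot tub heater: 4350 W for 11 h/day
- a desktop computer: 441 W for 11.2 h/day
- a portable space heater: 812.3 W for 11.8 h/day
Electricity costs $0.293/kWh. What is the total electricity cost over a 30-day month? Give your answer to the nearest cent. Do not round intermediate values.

heat pump: 2390 W × 16 h × 30 d = 1,147,200 Wh = 1,147 kWh
server rack: 2150 W × 2.83 h × 30 d = 182,535 Wh = 182.5 kWh
hot tub heater: 4350 W × 11 h × 30 d = 1,435,500 Wh = 1,436 kWh
desktop computer: 441 W × 11.2 h × 30 d = 148,176 Wh = 148.2 kWh
portable space heater: 812.3 W × 11.8 h × 30 d = 287,554 Wh = 287.6 kWh
Total energy = 1,147 + 182.5 + 1,436 + 148.2 + 287.6 = 3,201 kWh
Cost = 3,201 kWh × $0.293 = $937.88

$937.88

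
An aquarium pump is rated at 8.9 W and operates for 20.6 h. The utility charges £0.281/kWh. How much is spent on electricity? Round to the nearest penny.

Energy = 8.9 W × 20.6 h = 183 Wh = 0.1833 kWh
Cost = 0.1833 kWh × £0.281/kWh = £0.05

£0.05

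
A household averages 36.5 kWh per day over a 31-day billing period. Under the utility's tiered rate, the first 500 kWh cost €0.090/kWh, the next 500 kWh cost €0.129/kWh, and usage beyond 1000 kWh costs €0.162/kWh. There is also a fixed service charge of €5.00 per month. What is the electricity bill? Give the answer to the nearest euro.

Usage = 36.5 kWh/day × 31 days = 1131.5 kWh
First 500 kWh × €0.090 = €45.00
Next 500 kWh × €0.129 = €64.50
Remaining 131.5 kWh × €0.162 = €21.30
Energy charge = €130.80; + service €5.00 = €135.80 ≈ €136

€136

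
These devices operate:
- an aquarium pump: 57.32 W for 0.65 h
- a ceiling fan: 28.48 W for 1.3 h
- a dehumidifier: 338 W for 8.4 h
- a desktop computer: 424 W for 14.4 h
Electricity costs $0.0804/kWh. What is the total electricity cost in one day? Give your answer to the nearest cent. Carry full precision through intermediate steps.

$0.73

aquarium pump: 57.32 W × 0.65 h = 37 Wh = 0.03726 kWh
ceiling fan: 28.48 W × 1.3 h = 37 Wh = 0.03702 kWh
dehumidifier: 338 W × 8.4 h = 2,839 Wh = 2.839 kWh
desktop computer: 424 W × 14.4 h = 6,106 Wh = 6.106 kWh
Total energy = 0.03726 + 0.03702 + 2.839 + 6.106 = 9.019 kWh
Cost = 9.019 kWh × $0.0804 = $0.73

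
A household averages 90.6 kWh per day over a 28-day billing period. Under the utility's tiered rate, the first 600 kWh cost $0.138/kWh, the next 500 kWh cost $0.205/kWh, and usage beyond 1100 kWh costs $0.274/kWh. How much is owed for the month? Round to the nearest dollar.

$579

Usage = 90.6 kWh/day × 28 days = 2536.8 kWh
First 600 kWh × $0.138 = $82.80
Next 500 kWh × $0.205 = $102.50
Remaining 1436.8 kWh × $0.274 = $393.68
Total = $578.98 ≈ $579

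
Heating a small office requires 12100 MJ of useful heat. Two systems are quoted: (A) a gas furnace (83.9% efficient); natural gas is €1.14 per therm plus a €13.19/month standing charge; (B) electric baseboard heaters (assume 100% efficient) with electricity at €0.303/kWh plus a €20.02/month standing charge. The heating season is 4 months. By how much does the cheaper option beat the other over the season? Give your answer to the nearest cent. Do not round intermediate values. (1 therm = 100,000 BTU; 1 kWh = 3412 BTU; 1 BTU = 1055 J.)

Heat load = 12100 MJ = 12,100,000,000 J / 1055 = 11,469,194 BTU
Gas: input = 11,469,194 / 0.839 = 13,670,077 BTU = 136.7 therm → 136.7 × €1.14 = €155.84; + 4 × €13.19 standing = €208.60
Electric: 11,469,194 BTU / 3412 = 3,361 kWh → × €0.303 = €1,018.51; + 4 × €20.02 standing = €1,098.59
Difference = |€208.60 − €1,098.59| = €889.99

€889.99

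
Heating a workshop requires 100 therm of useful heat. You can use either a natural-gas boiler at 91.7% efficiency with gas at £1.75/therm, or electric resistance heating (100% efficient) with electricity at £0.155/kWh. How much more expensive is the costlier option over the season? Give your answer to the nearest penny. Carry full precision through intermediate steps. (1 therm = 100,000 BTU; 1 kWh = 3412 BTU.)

£263.44

Heat load = 100 therm × 100,000 = 10,000,000 BTU
Gas: input = 10,000,000 / 0.917 = 10,905,125 BTU = 109.1 therm → 109.1 × £1.75 = £190.84
Electric: 10,000,000 BTU / 3412 = 2,931 kWh → × £0.155 = £454.28
Difference = |£190.84 − £454.28| = £263.44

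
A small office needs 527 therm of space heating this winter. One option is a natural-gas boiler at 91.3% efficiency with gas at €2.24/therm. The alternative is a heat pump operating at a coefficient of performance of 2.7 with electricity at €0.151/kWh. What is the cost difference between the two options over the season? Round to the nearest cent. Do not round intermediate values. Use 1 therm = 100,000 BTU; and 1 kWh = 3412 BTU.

€429.17

Heat load = 527 therm × 100,000 = 52,700,000 BTU
Gas: input = 52,700,000 / 0.913 = 57,721,796 BTU = 577.2 therm → 577.2 × €2.24 = €1,292.97
Heat pump: 52,700,000 BTU / 3412 = 15,450 kWh heat; / 2.7 = 5,721 kWh in → × €0.151 = €863.80
Difference = |€1,292.97 − €863.80| = €429.17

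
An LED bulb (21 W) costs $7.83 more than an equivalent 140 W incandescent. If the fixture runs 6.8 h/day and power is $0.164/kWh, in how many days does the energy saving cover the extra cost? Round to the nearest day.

Power saved = 140 − 21 = 119 W
Daily energy saved = 119 W × 6.8 h = 809.2 Wh = 0.8092 kWh
Daily savings = 0.8092 × $0.164 = $0.1327
Payback = $7.83 / $0.1327 per day = 59 days

59 days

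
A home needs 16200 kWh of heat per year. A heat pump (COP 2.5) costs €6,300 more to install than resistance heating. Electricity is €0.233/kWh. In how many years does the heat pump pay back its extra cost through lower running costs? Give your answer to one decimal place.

Resistance: 16200 kWh × €0.233 = €3,774.60/yr
Heat pump: 16200 / 2.5 = 6480 kWh in → × €0.233 = €1,509.84/yr
Annual savings = €2,264.76
Payback = €6,300 / €2,264.76 = 2.78 years

2.8 years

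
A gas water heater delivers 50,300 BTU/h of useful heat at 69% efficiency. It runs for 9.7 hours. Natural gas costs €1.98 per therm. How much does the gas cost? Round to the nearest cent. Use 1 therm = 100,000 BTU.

€14.00

Heat delivered = 50,300 BTU/h × 9.7 h = 487,910 BTU
Gas input = 487,910 / 0.690 = 707,116 BTU
= 707,116 / 100,000 = 7.071 therm
Cost = 7.071 × €1.98/therm = €14.00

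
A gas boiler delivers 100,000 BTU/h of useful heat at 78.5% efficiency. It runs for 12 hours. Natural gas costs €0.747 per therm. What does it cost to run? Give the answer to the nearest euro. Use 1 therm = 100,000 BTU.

Heat delivered = 100,000 BTU/h × 12 h = 1,200,000 BTU
Gas input = 1,200,000 / 0.785 = 1,528,662 BTU
= 1,528,662 / 100,000 = 15.29 therm
Cost = 15.29 × €0.747/therm = €11.42 ≈ €11

€11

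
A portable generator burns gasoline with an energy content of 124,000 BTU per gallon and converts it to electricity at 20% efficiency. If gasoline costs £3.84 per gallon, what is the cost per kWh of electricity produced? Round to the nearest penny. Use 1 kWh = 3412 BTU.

Electrical output per gallon = 124,000 BTU × 0.20 / 3412 BTU/kWh = 7.268 kWh
Cost per kWh = £3.84 / 7.268 kWh = £0.528

£0.53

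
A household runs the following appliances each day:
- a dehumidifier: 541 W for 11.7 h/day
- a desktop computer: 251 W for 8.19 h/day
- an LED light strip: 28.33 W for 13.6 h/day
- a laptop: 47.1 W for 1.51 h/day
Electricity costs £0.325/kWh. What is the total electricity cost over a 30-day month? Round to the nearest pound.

£86

dehumidifier: 541 W × 11.7 h × 30 d = 189,891 Wh = 189.9 kWh
desktop computer: 251 W × 8.19 h × 30 d = 61,671 Wh = 61.67 kWh
LED light strip: 28.33 W × 13.6 h × 30 d = 11,559 Wh = 11.56 kWh
laptop: 47.1 W × 1.51 h × 30 d = 2,134 Wh = 2.134 kWh
Total energy = 189.9 + 61.67 + 11.56 + 2.134 = 265.3 kWh
Cost = 265.3 kWh × £0.325 = £86.21 ≈ £86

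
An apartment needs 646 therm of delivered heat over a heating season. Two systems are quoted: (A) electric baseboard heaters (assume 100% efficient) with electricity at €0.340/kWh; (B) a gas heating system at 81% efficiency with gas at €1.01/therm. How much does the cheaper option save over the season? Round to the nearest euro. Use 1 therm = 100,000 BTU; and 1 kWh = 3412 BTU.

€5632

Heat load = 646 therm × 100,000 = 64,600,000 BTU
Gas: input = 64,600,000 / 0.81 = 79,753,086 BTU = 797.5 therm → 797.5 × €1.01 = €805.51
Electric: 64,600,000 BTU / 3412 = 18,930 kWh → × €0.340 = €6,437.28
Difference = |€805.51 − €6,437.28| = €5,631.77 ≈ €5632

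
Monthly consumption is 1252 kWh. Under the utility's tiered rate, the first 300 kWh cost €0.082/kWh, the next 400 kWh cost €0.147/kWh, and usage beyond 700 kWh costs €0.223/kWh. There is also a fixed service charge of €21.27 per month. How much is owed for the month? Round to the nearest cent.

First 300 kWh × €0.082 = €24.60
Next 400 kWh × €0.147 = €58.80
Remaining 552 kWh × €0.223 = €123.10
Energy charge = €206.50; + service €21.27 = €227.77

€227.77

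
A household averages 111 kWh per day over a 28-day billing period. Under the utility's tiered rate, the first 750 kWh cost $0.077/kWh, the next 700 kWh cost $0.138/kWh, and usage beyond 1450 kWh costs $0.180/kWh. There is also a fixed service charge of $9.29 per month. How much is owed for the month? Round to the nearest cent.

$462.08

Usage = 111 kWh/day × 28 days = 3108 kWh
First 750 kWh × $0.077 = $57.75
Next 700 kWh × $0.138 = $96.60
Remaining 1658 kWh × $0.180 = $298.44
Energy charge = $452.79; + service $9.29 = $462.08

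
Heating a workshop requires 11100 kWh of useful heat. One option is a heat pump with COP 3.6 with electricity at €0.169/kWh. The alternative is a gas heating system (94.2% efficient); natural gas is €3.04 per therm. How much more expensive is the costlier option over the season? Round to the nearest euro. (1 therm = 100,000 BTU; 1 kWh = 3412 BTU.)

Heat load = 11100 kWh × 3412 = 37,873,200 BTU
Gas: input = 37,873,200 / 0.942 = 40,205,096 BTU = 402.1 therm → 402.1 × €3.04 = €1,222.23
Heat pump: 37,873,200 BTU / 3412 = 11,100 kWh heat; / 3.6 = 3,083 kWh in → × €0.169 = €521.08
Difference = |€1,222.23 − €521.08| = €701.15 ≈ €701

€701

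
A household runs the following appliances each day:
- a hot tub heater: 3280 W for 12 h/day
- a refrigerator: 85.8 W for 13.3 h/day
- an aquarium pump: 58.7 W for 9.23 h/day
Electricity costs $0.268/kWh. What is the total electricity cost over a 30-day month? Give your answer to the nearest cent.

$329.99

hot tub heater: 3280 W × 12 h × 30 d = 1,180,800 Wh = 1,181 kWh
refrigerator: 85.8 W × 13.3 h × 30 d = 34,234 Wh = 34.23 kWh
aquarium pump: 58.7 W × 9.23 h × 30 d = 16,254 Wh = 16.25 kWh
Total energy = 1,181 + 34.23 + 16.25 = 1,231 kWh
Cost = 1,231 kWh × $0.268 = $329.99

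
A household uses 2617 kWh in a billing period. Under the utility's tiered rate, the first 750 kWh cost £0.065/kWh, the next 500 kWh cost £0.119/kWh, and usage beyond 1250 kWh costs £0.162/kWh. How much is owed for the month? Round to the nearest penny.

£329.70

First 750 kWh × £0.065 = £48.75
Next 500 kWh × £0.119 = £59.50
Remaining 1367 kWh × £0.162 = £221.45
Total = £329.70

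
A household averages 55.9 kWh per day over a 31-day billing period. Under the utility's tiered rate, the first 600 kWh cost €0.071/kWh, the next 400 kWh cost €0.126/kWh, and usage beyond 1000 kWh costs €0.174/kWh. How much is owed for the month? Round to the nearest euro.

Usage = 55.9 kWh/day × 31 days = 1732.9 kWh
First 600 kWh × €0.071 = €42.60
Next 400 kWh × €0.126 = €50.40
Remaining 732.9 kWh × €0.174 = €127.52
Total = €220.52 ≈ €221

€221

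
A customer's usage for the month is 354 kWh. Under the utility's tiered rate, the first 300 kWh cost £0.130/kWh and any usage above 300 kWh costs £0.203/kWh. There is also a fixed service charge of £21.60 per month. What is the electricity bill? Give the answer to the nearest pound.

First 300 kWh × £0.130 = £39.00
Remaining 54 kWh × £0.203 = £10.96
Energy charge = £49.96; + service £21.60 = £71.56 ≈ £72

£72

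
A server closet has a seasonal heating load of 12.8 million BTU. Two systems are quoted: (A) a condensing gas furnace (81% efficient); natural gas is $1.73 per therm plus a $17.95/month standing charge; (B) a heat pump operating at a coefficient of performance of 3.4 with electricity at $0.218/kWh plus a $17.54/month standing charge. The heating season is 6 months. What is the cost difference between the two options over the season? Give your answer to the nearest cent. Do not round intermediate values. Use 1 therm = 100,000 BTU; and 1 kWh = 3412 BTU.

$35.31

Heat load = 12.8 × 10⁶ BTU = 12,800,000 BTU
Gas: input = 12,800,000 / 0.81 = 15,802,469 BTU = 158 therm → 158 × $1.73 = $273.38; + 6 × $17.95 standing = $381.08
Heat pump: 12,800,000 BTU / 3412 = 3,751 kWh heat; / 3.4 = 1,103 kWh in → × $0.218 = $240.54; + 6 × $17.54 standing = $345.78
Difference = |$381.08 − $345.78| = $35.31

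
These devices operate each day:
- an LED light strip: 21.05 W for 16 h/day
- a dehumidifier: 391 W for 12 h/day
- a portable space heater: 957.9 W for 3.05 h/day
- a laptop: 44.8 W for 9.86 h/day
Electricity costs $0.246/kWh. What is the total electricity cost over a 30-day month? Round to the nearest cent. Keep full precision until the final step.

LED light strip: 21.05 W × 16 h × 30 d = 10,104 Wh = 10.1 kWh
dehumidifier: 391 W × 12 h × 30 d = 140,760 Wh = 140.8 kWh
portable space heater: 957.9 W × 3.05 h × 30 d = 87,648 Wh = 87.65 kWh
laptop: 44.8 W × 9.86 h × 30 d = 13,252 Wh = 13.25 kWh
Total energy = 10.1 + 140.8 + 87.65 + 13.25 = 251.8 kWh
Cost = 251.8 kWh × $0.246 = $61.93

$61.93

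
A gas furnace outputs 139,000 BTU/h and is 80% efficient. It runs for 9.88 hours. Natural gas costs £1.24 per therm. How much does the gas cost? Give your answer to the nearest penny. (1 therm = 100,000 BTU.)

Heat delivered = 139,000 BTU/h × 9.88 h = 1,373,320 BTU
Gas input = 1,373,320 / 0.80 = 1,716,650 BTU
= 1,716,650 / 100,000 = 17.17 therm
Cost = 17.17 × £1.24/therm = £21.29

£21.29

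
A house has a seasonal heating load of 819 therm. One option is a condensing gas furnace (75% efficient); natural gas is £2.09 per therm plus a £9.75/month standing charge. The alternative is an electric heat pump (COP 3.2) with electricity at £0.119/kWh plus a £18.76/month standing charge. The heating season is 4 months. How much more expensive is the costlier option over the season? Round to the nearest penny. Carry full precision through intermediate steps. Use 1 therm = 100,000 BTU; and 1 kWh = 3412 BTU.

Heat load = 819 therm × 100,000 = 81,900,000 BTU
Gas: input = 81,900,000 / 0.75 = 109,200,000 BTU = 1,092 therm → 1,092 × £2.09 = £2,282.28; + 4 × £9.75 standing = £2,321.28
Heat pump: 81,900,000 BTU / 3412 = 24,000 kWh heat; / 3.2 = 7,501 kWh in → × £0.119 = £892.63; + 4 × £18.76 standing = £967.67
Difference = |£2,321.28 − £967.67| = £1,353.61

£1353.61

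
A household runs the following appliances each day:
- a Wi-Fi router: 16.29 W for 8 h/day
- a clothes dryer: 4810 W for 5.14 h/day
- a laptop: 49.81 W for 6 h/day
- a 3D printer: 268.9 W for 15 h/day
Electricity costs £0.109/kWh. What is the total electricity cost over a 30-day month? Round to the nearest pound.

£95

Wi-Fi router: 16.29 W × 8 h × 30 d = 3,910 Wh = 3.91 kWh
clothes dryer: 4810 W × 5.14 h × 30 d = 741,702 Wh = 741.7 kWh
laptop: 49.81 W × 6 h × 30 d = 8,966 Wh = 8.966 kWh
3D printer: 268.9 W × 15 h × 30 d = 121,005 Wh = 121 kWh
Total energy = 3.91 + 741.7 + 8.966 + 121 = 875.6 kWh
Cost = 875.6 kWh × £0.109 = £95.44 ≈ £95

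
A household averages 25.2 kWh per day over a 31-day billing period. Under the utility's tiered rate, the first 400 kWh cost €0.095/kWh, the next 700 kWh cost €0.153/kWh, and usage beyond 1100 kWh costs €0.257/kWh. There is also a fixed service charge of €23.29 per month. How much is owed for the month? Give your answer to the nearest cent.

Usage = 25.2 kWh/day × 31 days = 781.2 kWh
First 400 kWh × €0.095 = €38.00
Next 381.2 kWh × €0.153 = €58.32
Remaining tier: 0 kWh (not reached)
Energy charge = €96.32; + service €23.29 = €119.61

€119.61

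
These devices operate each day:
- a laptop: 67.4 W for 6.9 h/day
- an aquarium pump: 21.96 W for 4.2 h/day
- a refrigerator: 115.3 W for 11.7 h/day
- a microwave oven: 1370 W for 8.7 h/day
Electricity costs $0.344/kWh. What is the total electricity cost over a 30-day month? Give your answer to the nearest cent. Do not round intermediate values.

laptop: 67.4 W × 6.9 h × 30 d = 13,952 Wh = 13.95 kWh
aquarium pump: 21.96 W × 4.2 h × 30 d = 2,767 Wh = 2.767 kWh
refrigerator: 115.3 W × 11.7 h × 30 d = 40,470 Wh = 40.47 kWh
microwave oven: 1370 W × 8.7 h × 30 d = 357,570 Wh = 357.6 kWh
Total energy = 13.95 + 2.767 + 40.47 + 357.6 = 414.8 kWh
Cost = 414.8 kWh × $0.344 = $142.68

$142.68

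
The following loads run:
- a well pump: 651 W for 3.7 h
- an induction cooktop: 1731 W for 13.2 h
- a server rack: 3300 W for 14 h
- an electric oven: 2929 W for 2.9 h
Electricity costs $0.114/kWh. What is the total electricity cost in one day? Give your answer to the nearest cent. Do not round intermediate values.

$9.11

well pump: 651 W × 3.7 h = 2,409 Wh = 2.409 kWh
induction cooktop: 1731 W × 13.2 h = 22,849 Wh = 22.85 kWh
server rack: 3300 W × 14 h = 46,200 Wh = 46.2 kWh
electric oven: 2929 W × 2.9 h = 8,494 Wh = 8.494 kWh
Total energy = 2.409 + 22.85 + 46.2 + 8.494 = 79.95 kWh
Cost = 79.95 kWh × $0.114 = $9.11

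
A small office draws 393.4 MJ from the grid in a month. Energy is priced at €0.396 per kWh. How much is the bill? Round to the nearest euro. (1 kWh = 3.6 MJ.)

393.4 MJ × (0.27778 kWh/MJ) = 109.3 kWh
Cost = 109.3 kWh × €0.396/kWh = €43.27 ≈ €43

€43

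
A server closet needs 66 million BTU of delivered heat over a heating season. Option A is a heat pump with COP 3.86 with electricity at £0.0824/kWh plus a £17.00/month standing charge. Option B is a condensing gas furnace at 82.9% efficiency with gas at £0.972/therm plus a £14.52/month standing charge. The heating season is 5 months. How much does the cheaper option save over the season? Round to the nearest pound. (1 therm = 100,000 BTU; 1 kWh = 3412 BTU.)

Heat load = 66 × 10⁶ BTU = 66,000,000 BTU
Gas: input = 66,000,000 / 0.829 = 79,613,993 BTU = 796.1 therm → 796.1 × £0.972 = £773.85; + 5 × £14.52 standing = £846.45
Heat pump: 66,000,000 BTU / 3412 = 19,340 kWh heat; / 3.86 = 5,011 kWh in → × £0.0824 = £412.93; + 5 × £17.00 standing = £497.93
Difference = |£846.45 − £497.93| = £348.52 ≈ £349

£349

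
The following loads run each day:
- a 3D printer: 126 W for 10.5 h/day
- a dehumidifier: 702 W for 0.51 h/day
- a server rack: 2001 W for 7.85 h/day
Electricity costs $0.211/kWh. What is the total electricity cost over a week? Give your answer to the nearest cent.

$25.68

3D printer: 126 W × 10.5 h × 7 d = 9,261 Wh = 9.261 kWh
dehumidifier: 702 W × 0.51 h × 7 d = 2,506 Wh = 2.506 kWh
server rack: 2001 W × 7.85 h × 7 d = 109,955 Wh = 110 kWh
Total energy = 9.261 + 2.506 + 110 = 121.7 kWh
Cost = 121.7 kWh × $0.211 = $25.68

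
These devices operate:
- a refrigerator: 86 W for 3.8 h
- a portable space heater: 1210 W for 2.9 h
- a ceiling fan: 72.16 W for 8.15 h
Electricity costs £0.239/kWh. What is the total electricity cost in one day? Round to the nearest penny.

£1.06

refrigerator: 86 W × 3.8 h = 327 Wh = 0.3268 kWh
portable space heater: 1210 W × 2.9 h = 3,509 Wh = 3.509 kWh
ceiling fan: 72.16 W × 8.15 h = 588 Wh = 0.5881 kWh
Total energy = 0.3268 + 3.509 + 0.5881 = 4.424 kWh
Cost = 4.424 kWh × £0.239 = £1.06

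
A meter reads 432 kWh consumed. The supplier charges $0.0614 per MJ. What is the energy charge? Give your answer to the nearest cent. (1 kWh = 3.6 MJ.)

$95.49

432 kWh × (3.6 MJ/kWh) = 1,555 MJ
Cost = 1,555 MJ × $0.0614/MJ = $95.49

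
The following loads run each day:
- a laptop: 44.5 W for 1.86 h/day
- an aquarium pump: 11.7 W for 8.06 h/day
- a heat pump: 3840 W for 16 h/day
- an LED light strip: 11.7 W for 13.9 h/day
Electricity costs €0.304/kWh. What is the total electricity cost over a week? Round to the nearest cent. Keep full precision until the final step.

€131.47

laptop: 44.5 W × 1.86 h × 7 d = 579 Wh = 0.5794 kWh
aquarium pump: 11.7 W × 8.06 h × 7 d = 660 Wh = 0.6601 kWh
heat pump: 3840 W × 16 h × 7 d = 430,080 Wh = 430.1 kWh
LED light strip: 11.7 W × 13.9 h × 7 d = 1,138 Wh = 1.138 kWh
Total energy = 0.5794 + 0.6601 + 430.1 + 1.138 = 432.5 kWh
Cost = 432.5 kWh × €0.304 = €131.47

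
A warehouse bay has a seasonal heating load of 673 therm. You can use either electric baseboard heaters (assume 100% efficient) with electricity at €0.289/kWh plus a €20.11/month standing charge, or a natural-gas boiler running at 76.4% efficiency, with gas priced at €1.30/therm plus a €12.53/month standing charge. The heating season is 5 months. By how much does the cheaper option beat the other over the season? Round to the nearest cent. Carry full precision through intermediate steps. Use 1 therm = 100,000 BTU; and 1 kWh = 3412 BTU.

€4593.12

Heat load = 673 therm × 100,000 = 67,300,000 BTU
Gas: input = 67,300,000 / 0.764 = 88,089,005 BTU = 880.9 therm → 880.9 × €1.30 = €1,145.16; + 5 × €12.53 standing = €1,207.81
Electric: 67,300,000 BTU / 3412 = 19,720 kWh → × €0.289 = €5,700.38; + 5 × €20.11 standing = €5,800.93
Difference = |€1,207.81 − €5,800.93| = €4,593.12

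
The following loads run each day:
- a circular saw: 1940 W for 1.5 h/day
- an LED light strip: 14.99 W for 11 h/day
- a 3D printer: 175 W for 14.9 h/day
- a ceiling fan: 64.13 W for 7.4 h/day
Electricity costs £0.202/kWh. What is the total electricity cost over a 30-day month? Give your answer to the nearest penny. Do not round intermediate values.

£37.31

circular saw: 1940 W × 1.5 h × 30 d = 87,300 Wh = 87.3 kWh
LED light strip: 14.99 W × 11 h × 30 d = 4,947 Wh = 4.947 kWh
3D printer: 175 W × 14.9 h × 30 d = 78,225 Wh = 78.22 kWh
ceiling fan: 64.13 W × 7.4 h × 30 d = 14,237 Wh = 14.24 kWh
Total energy = 87.3 + 4.947 + 78.22 + 14.24 = 184.7 kWh
Cost = 184.7 kWh × £0.202 = £37.31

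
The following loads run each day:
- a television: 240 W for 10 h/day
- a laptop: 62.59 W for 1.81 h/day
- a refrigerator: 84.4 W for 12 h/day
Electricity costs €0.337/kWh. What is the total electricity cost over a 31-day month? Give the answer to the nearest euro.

television: 240 W × 10 h × 31 d = 74,400 Wh = 74.4 kWh
laptop: 62.59 W × 1.81 h × 31 d = 3,512 Wh = 3.512 kWh
refrigerator: 84.4 W × 12 h × 31 d = 31,397 Wh = 31.4 kWh
Total energy = 74.4 + 3.512 + 31.4 = 109.3 kWh
Cost = 109.3 kWh × €0.337 = €36.84 ≈ €37

€37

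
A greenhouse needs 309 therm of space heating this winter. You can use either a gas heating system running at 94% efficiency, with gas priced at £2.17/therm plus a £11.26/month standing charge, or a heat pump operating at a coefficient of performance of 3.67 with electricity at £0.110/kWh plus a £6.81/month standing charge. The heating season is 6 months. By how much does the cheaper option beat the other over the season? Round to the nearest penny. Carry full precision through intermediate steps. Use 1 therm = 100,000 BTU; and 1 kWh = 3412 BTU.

Heat load = 309 therm × 100,000 = 30,900,000 BTU
Gas: input = 30,900,000 / 0.94 = 32,872,340 BTU = 328.7 therm → 328.7 × £2.17 = £713.33; + 6 × £11.26 standing = £780.89
Heat pump: 30,900,000 BTU / 3412 = 9,056 kWh heat; / 3.67 = 2,468 kWh in → × £0.110 = £271.44; + 6 × £6.81 standing = £312.30
Difference = |£780.89 − £312.30| = £468.59

£468.59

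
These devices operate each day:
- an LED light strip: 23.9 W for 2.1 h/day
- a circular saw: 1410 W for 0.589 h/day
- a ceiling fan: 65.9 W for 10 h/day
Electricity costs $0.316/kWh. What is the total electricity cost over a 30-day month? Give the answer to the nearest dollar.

LED light strip: 23.9 W × 2.1 h × 30 d = 1,506 Wh = 1.506 kWh
circular saw: 1410 W × 0.589 h × 30 d = 24,915 Wh = 24.91 kWh
ceiling fan: 65.9 W × 10 h × 30 d = 19,770 Wh = 19.77 kWh
Total energy = 1.506 + 24.91 + 19.77 = 46.19 kWh
Cost = 46.19 kWh × $0.316 = $14.60 ≈ $15

$15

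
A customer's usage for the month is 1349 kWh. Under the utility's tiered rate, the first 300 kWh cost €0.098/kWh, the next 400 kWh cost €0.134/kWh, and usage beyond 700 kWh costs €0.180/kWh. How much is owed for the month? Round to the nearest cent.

€199.82

First 300 kWh × €0.098 = €29.40
Next 400 kWh × €0.134 = €53.60
Remaining 649 kWh × €0.180 = €116.82
Total = €199.82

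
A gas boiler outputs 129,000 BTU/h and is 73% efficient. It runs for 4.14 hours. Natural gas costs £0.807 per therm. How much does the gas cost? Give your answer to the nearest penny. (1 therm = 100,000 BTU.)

£5.90

Heat delivered = 129,000 BTU/h × 4.14 h = 534,060 BTU
Gas input = 534,060 / 0.73 = 731,589 BTU
= 731,589 / 100,000 = 7.316 therm
Cost = 7.316 × £0.807/therm = £5.90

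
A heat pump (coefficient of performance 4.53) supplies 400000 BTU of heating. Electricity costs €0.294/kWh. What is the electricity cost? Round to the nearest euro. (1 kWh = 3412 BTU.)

Heat delivered = 400,000 BTU / 3412 = 117.2 kWh
Electrical input = 117.2 kWh / 4.53 = 25.88 kWh
Cost = 25.88 × €0.294/kWh = €7.61 ≈ €8

€8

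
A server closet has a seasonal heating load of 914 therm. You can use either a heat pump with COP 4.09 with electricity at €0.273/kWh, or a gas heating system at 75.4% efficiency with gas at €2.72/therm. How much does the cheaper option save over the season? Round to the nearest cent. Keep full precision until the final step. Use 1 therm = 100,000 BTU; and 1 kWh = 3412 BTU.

€1509.15

Heat load = 914 therm × 100,000 = 91,400,000 BTU
Gas: input = 91,400,000 / 0.754 = 121,220,159 BTU = 1,212 therm → 1,212 × €2.72 = €3,297.19
Heat pump: 91,400,000 BTU / 3412 = 26,790 kWh heat; / 4.09 = 6,550 kWh in → × €0.273 = €1,788.04
Difference = |€3,297.19 − €1,788.04| = €1,509.15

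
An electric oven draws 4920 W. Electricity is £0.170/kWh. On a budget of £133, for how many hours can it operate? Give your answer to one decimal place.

159.0 h

Energy budget = £133 / £0.170 per kWh = 782.4 kWh = 782,353 Wh
Runtime = 782,353 Wh / 4920 W = 159 h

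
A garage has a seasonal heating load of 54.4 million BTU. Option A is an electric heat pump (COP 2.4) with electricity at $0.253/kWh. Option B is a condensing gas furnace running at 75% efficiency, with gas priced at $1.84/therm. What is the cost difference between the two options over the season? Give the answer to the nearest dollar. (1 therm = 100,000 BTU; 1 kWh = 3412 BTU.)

$346

Heat load = 54.4 × 10⁶ BTU = 54,400,000 BTU
Gas: input = 54,400,000 / 0.75 = 72,533,333 BTU = 725.3 therm → 725.3 × $1.84 = $1,334.61
Heat pump: 54,400,000 BTU / 3412 = 15,940 kWh heat; / 2.4 = 6,643 kWh in → × $0.253 = $1,680.73
Difference = |$1,334.61 − $1,680.73| = $346.12 ≈ $346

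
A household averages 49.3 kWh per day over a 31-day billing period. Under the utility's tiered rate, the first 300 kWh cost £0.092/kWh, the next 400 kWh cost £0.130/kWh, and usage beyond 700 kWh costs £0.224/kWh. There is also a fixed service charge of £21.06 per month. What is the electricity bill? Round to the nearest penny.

Usage = 49.3 kWh/day × 31 days = 1528.3 kWh
First 300 kWh × £0.092 = £27.60
Next 400 kWh × £0.130 = £52.00
Remaining 828.3 kWh × £0.224 = £185.54
Energy charge = £265.14; + service £21.06 = £286.20

£286.20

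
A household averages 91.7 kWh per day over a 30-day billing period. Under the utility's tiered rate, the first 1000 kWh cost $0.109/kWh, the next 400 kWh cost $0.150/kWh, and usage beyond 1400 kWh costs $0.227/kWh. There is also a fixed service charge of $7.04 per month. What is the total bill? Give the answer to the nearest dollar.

$483

Usage = 91.7 kWh/day × 30 days = 2751 kWh
First 1000 kWh × $0.109 = $109.00
Next 400 kWh × $0.150 = $60.00
Remaining 1351 kWh × $0.227 = $306.68
Energy charge = $475.68; + service $7.04 = $482.72 ≈ $483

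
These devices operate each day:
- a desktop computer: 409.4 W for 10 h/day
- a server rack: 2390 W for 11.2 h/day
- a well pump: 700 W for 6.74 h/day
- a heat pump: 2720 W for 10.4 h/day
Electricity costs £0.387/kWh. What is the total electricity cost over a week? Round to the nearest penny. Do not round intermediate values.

£173.02

desktop computer: 409.4 W × 10 h × 7 d = 28,658 Wh = 28.66 kWh
server rack: 2390 W × 11.2 h × 7 d = 187,376 Wh = 187.4 kWh
well pump: 700 W × 6.74 h × 7 d = 33,026 Wh = 33.03 kWh
heat pump: 2720 W × 10.4 h × 7 d = 198,016 Wh = 198 kWh
Total energy = 28.66 + 187.4 + 33.03 + 198 = 447.1 kWh
Cost = 447.1 kWh × £0.387 = £173.02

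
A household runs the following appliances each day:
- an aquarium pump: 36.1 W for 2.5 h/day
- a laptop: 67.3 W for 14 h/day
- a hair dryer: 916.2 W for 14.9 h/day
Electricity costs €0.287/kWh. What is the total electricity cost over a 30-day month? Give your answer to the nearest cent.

aquarium pump: 36.1 W × 2.5 h × 30 d = 2,708 Wh = 2.708 kWh
laptop: 67.3 W × 14 h × 30 d = 28,266 Wh = 28.27 kWh
hair dryer: 916.2 W × 14.9 h × 30 d = 409,541 Wh = 409.5 kWh
Total energy = 2.708 + 28.27 + 409.5 = 440.5 kWh
Cost = 440.5 kWh × €0.287 = €126.43

€126.43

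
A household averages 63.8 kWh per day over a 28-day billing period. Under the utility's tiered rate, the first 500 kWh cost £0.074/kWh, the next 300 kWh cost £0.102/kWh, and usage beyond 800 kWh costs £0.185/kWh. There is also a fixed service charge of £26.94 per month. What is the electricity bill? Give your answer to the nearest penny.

£277.02

Usage = 63.8 kWh/day × 28 days = 1786.4 kWh
First 500 kWh × £0.074 = £37.00
Next 300 kWh × £0.102 = £30.60
Remaining 986.4 kWh × £0.185 = £182.48
Energy charge = £250.08; + service £26.94 = £277.02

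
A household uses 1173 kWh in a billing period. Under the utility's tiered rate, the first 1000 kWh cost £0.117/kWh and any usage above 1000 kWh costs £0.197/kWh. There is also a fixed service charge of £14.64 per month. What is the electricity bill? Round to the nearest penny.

First 1000 kWh × £0.117 = £117.00
Remaining 173 kWh × £0.197 = £34.08
Energy charge = £151.08; + service £14.64 = £165.72

£165.72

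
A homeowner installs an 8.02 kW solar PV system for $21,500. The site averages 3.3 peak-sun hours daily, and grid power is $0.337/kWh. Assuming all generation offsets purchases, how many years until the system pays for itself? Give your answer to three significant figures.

6.60 years

Daily generation = 8.02 kW × 3.3 h = 26.47 kWh
Annual generation = 26.47 × 365 = 9660.1 kWh
Annual savings = 9660.1 × $0.337 = $3,255.45
Payback = $21,500 / $3,255.45 = 6.6 years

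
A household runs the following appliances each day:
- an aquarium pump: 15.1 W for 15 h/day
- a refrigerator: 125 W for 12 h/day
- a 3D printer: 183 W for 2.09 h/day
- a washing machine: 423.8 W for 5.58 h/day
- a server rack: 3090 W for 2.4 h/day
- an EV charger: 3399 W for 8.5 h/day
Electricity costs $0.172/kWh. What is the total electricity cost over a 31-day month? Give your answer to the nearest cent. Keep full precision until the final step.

aquarium pump: 15.1 W × 15 h × 31 d = 7,022 Wh = 7.021 kWh
refrigerator: 125 W × 12 h × 31 d = 46,500 Wh = 46.5 kWh
3D printer: 183 W × 2.09 h × 31 d = 11,857 Wh = 11.86 kWh
washing machine: 423.8 W × 5.58 h × 31 d = 73,309 Wh = 73.31 kWh
server rack: 3090 W × 2.4 h × 31 d = 229,896 Wh = 229.9 kWh
EV charger: 3399 W × 8.5 h × 31 d = 895,636 Wh = 895.6 kWh
Total energy = 7.021 + 46.5 + 11.86 + 73.31 + 229.9 + 895.6 = 1,264 kWh
Cost = 1,264 kWh × $0.172 = $217.45

$217.45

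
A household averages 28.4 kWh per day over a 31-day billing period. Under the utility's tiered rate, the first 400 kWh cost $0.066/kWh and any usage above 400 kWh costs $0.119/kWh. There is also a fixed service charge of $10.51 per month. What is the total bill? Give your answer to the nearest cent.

Usage = 28.4 kWh/day × 31 days = 880.4 kWh
First 400 kWh × $0.066 = $26.40
Remaining 480.4 kWh × $0.119 = $57.17
Energy charge = $83.57; + service $10.51 = $94.08

$94.08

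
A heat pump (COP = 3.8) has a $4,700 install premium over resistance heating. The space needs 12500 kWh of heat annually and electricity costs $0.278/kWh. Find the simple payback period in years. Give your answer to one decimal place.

Resistance: 12500 kWh × $0.278 = $3,475.00/yr
Heat pump: 12500 / 3.8 = 3289 kWh in → × $0.278 = $914.47/yr
Annual savings = $2,560.53
Payback = $4,700 / $2,560.53 = 1.84 years

1.8 years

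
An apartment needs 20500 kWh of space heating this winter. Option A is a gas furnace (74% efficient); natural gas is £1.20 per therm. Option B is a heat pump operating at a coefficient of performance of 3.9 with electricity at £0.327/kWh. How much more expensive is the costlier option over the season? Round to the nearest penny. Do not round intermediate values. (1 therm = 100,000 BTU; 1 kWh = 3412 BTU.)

Heat load = 20500 kWh × 3412 = 69,946,000 BTU
Gas: input = 69,946,000 / 0.74 = 94,521,622 BTU = 945.2 therm → 945.2 × £1.20 = £1,134.26
Heat pump: 69,946,000 BTU / 3412 = 20,500 kWh heat; / 3.9 = 5,256 kWh in → × £0.327 = £1,718.85
Difference = |£1,134.26 − £1,718.85| = £584.59

£584.59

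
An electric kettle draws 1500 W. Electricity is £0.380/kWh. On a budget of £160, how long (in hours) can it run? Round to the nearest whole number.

281 h

Energy budget = £160 / £0.380 per kWh = 421.1 kWh = 421,053 Wh
Runtime = 421,053 Wh / 1500 W = 280.7 h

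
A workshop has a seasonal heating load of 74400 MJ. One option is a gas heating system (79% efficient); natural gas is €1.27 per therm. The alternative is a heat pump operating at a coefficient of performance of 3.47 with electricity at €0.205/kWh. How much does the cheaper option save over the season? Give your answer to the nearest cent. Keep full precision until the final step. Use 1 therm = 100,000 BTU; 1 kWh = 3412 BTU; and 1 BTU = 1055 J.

Heat load = 74400 MJ = 74,400,000,000 J / 1055 = 70,521,327 BTU
Gas: input = 70,521,327 / 0.79 = 89,267,503 BTU = 892.7 therm → 892.7 × €1.27 = €1,133.70
Heat pump: 70,521,327 BTU / 3412 = 20,670 kWh heat; / 3.47 = 5,956 kWh in → × €0.205 = €1,221.06
Difference = |€1,133.70 − €1,221.06| = €87.36

€87.36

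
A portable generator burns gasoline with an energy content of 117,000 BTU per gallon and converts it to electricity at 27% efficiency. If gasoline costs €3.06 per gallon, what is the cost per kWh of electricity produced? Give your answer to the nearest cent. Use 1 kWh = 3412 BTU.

Electrical output per gallon = 117,000 BTU × 0.27 / 3412 BTU/kWh = 9.258 kWh
Cost per kWh = €3.06 / 9.258 kWh = €0.331

€0.33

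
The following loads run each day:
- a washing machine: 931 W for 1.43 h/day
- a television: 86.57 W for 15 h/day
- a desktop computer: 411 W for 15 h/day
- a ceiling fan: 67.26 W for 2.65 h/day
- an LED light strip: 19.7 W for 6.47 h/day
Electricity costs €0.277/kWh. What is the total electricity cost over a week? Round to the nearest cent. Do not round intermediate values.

€17.65

washing machine: 931 W × 1.43 h × 7 d = 9,319 Wh = 9.319 kWh
television: 86.57 W × 15 h × 7 d = 9,090 Wh = 9.09 kWh
desktop computer: 411 W × 15 h × 7 d = 43,155 Wh = 43.16 kWh
ceiling fan: 67.26 W × 2.65 h × 7 d = 1,248 Wh = 1.248 kWh
LED light strip: 19.7 W × 6.47 h × 7 d = 892 Wh = 0.8922 kWh
Total energy = 9.319 + 9.09 + 43.16 + 1.248 + 0.8922 = 63.7 kWh
Cost = 63.7 kWh × €0.277 = €17.65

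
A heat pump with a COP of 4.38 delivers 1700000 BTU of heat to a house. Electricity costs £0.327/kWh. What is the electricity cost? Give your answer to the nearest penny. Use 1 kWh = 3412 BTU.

£37.20

Heat delivered = 1,700,000 BTU / 3412 = 498.2 kWh
Electrical input = 498.2 kWh / 4.38 = 113.8 kWh
Cost = 113.8 × £0.327/kWh = £37.20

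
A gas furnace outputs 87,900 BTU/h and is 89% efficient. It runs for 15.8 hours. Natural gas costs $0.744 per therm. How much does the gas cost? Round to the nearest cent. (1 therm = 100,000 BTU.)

Heat delivered = 87,900 BTU/h × 15.8 h = 1,388,820 BTU
Gas input = 1,388,820 / 0.890 = 1,560,472 BTU
= 1,560,472 / 100,000 = 15.6 therm
Cost = 15.6 × $0.744/therm = $11.61

$11.61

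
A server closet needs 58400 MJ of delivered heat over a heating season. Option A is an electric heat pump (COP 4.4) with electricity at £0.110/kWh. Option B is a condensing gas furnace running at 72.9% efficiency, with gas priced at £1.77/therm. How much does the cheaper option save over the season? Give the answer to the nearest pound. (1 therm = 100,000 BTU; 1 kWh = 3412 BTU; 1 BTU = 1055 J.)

£938

Heat load = 58400 MJ = 58,400,000,000 J / 1055 = 55,355,450 BTU
Gas: input = 55,355,450 / 0.729 = 75,933,402 BTU = 759.3 therm → 759.3 × £1.77 = £1,344.02
Heat pump: 55,355,450 BTU / 3412 = 16,220 kWh heat; / 4.4 = 3,687 kWh in → × £0.110 = £405.59
Difference = |£1,344.02 − £405.59| = £938.43 ≈ £938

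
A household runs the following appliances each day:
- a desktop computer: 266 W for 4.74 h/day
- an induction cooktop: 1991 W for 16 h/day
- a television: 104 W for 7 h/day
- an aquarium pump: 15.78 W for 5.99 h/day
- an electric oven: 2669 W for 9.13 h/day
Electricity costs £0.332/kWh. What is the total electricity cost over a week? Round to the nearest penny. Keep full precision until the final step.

£135.51

desktop computer: 266 W × 4.74 h × 7 d = 8,826 Wh = 8.826 kWh
induction cooktop: 1991 W × 16 h × 7 d = 222,992 Wh = 223 kWh
television: 104 W × 7 h × 7 d = 5,096 Wh = 5.096 kWh
aquarium pump: 15.78 W × 5.99 h × 7 d = 662 Wh = 0.6617 kWh
electric oven: 2669 W × 9.13 h × 7 d = 170,576 Wh = 170.6 kWh
Total energy = 8.826 + 223 + 5.096 + 0.6617 + 170.6 = 408.2 kWh
Cost = 408.2 kWh × £0.332 = £135.51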